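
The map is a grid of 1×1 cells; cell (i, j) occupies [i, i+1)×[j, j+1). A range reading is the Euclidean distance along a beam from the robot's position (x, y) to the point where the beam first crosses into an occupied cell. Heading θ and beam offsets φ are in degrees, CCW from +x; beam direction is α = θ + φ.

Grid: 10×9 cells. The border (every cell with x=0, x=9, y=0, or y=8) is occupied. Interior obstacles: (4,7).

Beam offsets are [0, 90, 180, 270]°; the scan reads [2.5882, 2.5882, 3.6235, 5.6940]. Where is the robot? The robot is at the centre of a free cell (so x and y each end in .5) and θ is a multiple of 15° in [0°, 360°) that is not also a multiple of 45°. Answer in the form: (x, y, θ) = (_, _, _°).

The pose lattice has 55·16 = 880 candidates. Test each by forward raycasting.
  (8.5, 1.5, 105°): beam 1 = 6.7293 ≠ 2.5882 ✗
  (8.5, 6.5, 150°): beam 1 = 3.0000 ≠ 2.5882 ✗
  (6.5, 6.5, 285°): beam 1 = 5.6940 ≠ 2.5882 ✗
  (2.5, 6.5, 285°): beam 1 = 5.6940 ≠ 2.5882 ✗
  …
  (3.5, 4.5, 75°): r_1=2.5882, r_2=2.5882, r_3=3.6235, r_4=5.6940 — all match ✓
Unique over the lattice → pose = (3.5, 4.5, 75°).

(x, y, θ) = (3.5, 4.5, 75°)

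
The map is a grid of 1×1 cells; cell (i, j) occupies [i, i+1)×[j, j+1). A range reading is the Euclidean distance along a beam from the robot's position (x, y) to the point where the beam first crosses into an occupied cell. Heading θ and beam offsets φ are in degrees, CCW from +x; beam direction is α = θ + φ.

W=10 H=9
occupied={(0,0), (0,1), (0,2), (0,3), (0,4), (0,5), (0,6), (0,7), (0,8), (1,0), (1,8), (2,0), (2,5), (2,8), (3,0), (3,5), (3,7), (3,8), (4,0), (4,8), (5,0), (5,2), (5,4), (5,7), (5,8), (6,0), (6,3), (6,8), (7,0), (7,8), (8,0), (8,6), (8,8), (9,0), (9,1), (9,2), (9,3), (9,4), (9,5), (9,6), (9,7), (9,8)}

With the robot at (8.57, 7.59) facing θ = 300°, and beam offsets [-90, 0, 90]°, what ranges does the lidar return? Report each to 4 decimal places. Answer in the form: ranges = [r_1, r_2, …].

ranges = [8.7411, 0.6813, 0.4965]

beam 1: φ=-90°, α=210°
  cosα=-0.8660 sinα=-0.5000 | (8,7) | tMaxX 0.6582 tMaxY 1.1800 | tΔX 1.1547 tΔY 2.0000
    t=0.6582 [x] (7,7)
    t=1.1800 [y] (7,6)
    t=1.8129 [x] (6,6)
    t=2.9676 [x] (5,6)
    t=3.1800 [y] (5,5)
    t=4.1223 [x] (4,5)
    t=5.1800 [y] (4,4)
    t=5.2770 [x] (3,4)
    t=6.4317 [x] (2,4)
    t=7.1800 [y] (2,3)
    t=7.5864 [x] (1,3)
    t=8.7411 [x] (0,3) — stop
  → r_1 = 8.7411
beam 2: φ=0°, α=300°
  cosα=0.5000 sinα=-0.8660 | (8,7) | tMaxX 0.8600 tMaxY 0.6813 | tΔX 2.0000 tΔY 1.1547
    t=0.6813 [y] (8,6) — stop
  → r_2 = 0.6813
beam 3: φ=90°, α=30°
  cosα=0.8660 sinα=0.5000 | (8,7) | tMaxX 0.4965 tMaxY 0.8200 | tΔX 1.1547 tΔY 2.0000
    t=0.4965 [x] (9,7) — stop
  → r_3 = 0.4965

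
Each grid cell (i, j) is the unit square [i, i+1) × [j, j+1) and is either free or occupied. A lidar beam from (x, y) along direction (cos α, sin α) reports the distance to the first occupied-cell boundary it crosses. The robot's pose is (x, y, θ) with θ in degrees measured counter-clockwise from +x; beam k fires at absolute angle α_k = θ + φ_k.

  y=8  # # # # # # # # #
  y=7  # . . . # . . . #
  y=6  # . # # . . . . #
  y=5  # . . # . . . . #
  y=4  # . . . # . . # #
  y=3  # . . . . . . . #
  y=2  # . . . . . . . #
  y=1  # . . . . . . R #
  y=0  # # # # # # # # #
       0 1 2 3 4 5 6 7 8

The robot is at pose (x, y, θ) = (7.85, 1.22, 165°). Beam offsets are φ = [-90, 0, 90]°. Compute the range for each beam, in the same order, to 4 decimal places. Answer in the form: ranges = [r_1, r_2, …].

beam 1: φ=-90°, α=75°
  cosα=0.2588 sinα=0.9659 | (7,1) | tMaxX 0.5796 tMaxY 0.8075 | tΔX 3.8637 tΔY 1.0353
    t=0.5796 [x] (8,1) — stop
  → r_1 = 0.5796
beam 2: φ=0°, α=165°
  cosα=-0.9659 sinα=0.2588 | (7,1) | tMaxX 0.8800 tMaxY 3.0137 | tΔX 1.0353 tΔY 3.8637
    t=0.8800 [x] (6,1)
    t=1.9153 [x] (5,1)
    t=2.9505 [x] (4,1)
    t=3.0137 [y] (4,2)
    t=3.9858 [x] (3,2)
    t=5.0211 [x] (2,2)
    t=6.0564 [x] (1,2)
    t=6.8774 [y] (1,3)
    t=7.0916 [x] (0,3) — stop
  → r_2 = 7.0916
beam 3: φ=90°, α=255°
  cosα=-0.2588 sinα=-0.9659 | (7,1) | tMaxX 3.2841 tMaxY 0.2278 | tΔX 3.8637 tΔY 1.0353
    t=0.2278 [y] (7,0) — stop
  → r_3 = 0.2278

ranges = [0.5796, 7.0916, 0.2278]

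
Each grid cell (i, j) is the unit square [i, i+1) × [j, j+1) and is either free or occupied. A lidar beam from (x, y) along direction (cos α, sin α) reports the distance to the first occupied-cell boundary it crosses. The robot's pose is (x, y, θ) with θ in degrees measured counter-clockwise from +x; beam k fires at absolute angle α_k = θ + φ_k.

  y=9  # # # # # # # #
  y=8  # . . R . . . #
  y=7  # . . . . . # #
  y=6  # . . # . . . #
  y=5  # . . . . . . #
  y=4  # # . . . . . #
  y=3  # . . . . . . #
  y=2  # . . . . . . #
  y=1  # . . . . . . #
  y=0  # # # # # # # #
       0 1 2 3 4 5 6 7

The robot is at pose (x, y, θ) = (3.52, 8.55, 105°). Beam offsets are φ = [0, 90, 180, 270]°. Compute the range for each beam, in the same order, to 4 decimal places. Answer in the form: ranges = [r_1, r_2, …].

ranges = [0.4659, 2.6089, 1.6047, 1.7387]

beam 1: φ=0°, α=105°
  cosα=-0.2588 sinα=0.9659 | (3,8) | tMaxX 2.0091 tMaxY 0.4659 | tΔX 3.8637 tΔY 1.0353
    t=0.4659 [y] (3,9) — stop
  → r_1 = 0.4659
beam 2: φ=90°, α=195°
  cosα=-0.9659 sinα=-0.2588 | (3,8) | tMaxX 0.5383 tMaxY 2.1250 | tΔX 1.0353 tΔY 3.8637
    t=0.5383 [x] (2,8)
    t=1.5736 [x] (1,8)
    t=2.1250 [y] (1,7)
    t=2.6089 [x] (0,7) — stop
  → r_2 = 2.6089
beam 3: φ=180°, α=285°
  cosα=0.2588 sinα=-0.9659 | (3,8) | tMaxX 1.8546 tMaxY 0.5694 | tΔX 3.8637 tΔY 1.0353
    t=0.5694 [y] (3,7)
    t=1.6047 [y] (3,6) — stop
  → r_3 = 1.6047
beam 4: φ=270°, α=15°
  cosα=0.9659 sinα=0.2588 | (3,8) | tMaxX 0.4969 tMaxY 1.7387 | tΔX 1.0353 tΔY 3.8637
    t=0.4969 [x] (4,8)
    t=1.5322 [x] (5,8)
    t=1.7387 [y] (5,9) — stop
  → r_4 = 1.7387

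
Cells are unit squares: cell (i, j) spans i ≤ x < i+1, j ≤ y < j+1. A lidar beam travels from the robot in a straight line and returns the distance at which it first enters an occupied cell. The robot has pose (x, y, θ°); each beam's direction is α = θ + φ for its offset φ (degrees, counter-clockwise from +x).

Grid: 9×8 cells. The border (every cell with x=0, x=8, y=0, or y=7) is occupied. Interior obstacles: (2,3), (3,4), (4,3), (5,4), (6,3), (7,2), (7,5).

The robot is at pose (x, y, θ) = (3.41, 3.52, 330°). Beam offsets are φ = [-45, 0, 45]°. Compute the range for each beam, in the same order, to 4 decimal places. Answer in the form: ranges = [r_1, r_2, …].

beam 1: φ=-45°, α=285°
  dir = (cos 285°, sin 285°) = (0.2588, -0.9659); from cell (3,3)
  next x-line at t=2.2796, next y-line at t=0.5383; Δt_x=3.8637, Δt_y=1.0353
    y: enter (3,2) at t=0.5383
    y: enter (3,1) at t=1.5736
    x: enter (4,1) at t=2.2796
    y: enter (4,0) at t=2.6089 ← occupied
  → r_1 = 2.6089
beam 2: φ=0°, α=330°
  dir = (cos 330°, sin 330°) = (0.8660, -0.5000); from cell (3,3)
  next x-line at t=0.6813, next y-line at t=1.0400; Δt_x=1.1547, Δt_y=2.0000
    x: enter (4,3) at t=0.6813 ← occupied
  → r_2 = 0.6813
beam 3: φ=45°, α=15°
  dir = (cos 15°, sin 15°) = (0.9659, 0.2588); from cell (3,3)
  next x-line at t=0.6108, next y-line at t=1.8546; Δt_x=1.0353, Δt_y=3.8637
    x: enter (4,3) at t=0.6108 ← occupied
  → r_3 = 0.6108

ranges = [2.6089, 0.6813, 0.6108]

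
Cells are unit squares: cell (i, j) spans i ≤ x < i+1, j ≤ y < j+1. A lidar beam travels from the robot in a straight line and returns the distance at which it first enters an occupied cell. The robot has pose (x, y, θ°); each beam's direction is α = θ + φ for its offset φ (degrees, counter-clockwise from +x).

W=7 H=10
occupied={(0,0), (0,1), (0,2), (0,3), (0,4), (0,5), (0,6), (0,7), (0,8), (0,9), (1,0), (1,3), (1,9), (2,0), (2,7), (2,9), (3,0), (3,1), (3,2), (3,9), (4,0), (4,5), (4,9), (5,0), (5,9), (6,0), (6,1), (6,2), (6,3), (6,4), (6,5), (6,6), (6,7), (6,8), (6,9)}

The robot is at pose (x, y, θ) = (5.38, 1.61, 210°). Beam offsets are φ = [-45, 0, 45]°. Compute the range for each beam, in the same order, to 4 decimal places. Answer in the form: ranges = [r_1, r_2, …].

ranges = [1.4287, 1.2200, 0.6315]

beam 1: φ=-45°, α=165°
  direction (-0.9659, 0.2588); cell (5,1); t to first gridline: x 0.3934, y 1.5068 (then +1.0353 / +3.8637)
    (4,1) via x @ 0.3934
    (3,1) via x @ 1.4287  # hit
  → r_1 = 1.4287
beam 2: φ=0°, α=210°
  direction (-0.8660, -0.5000); cell (5,1); t to first gridline: x 0.4388, y 1.2200 (then +1.1547 / +2.0000)
    (4,1) via x @ 0.4388
    (4,0) via y @ 1.2200  # hit
  → r_2 = 1.2200
beam 3: φ=45°, α=255°
  direction (-0.2588, -0.9659); cell (5,1); t to first gridline: x 1.4682, y 0.6315 (then +3.8637 / +1.0353)
    (5,0) via y @ 0.6315  # hit
  → r_3 = 0.6315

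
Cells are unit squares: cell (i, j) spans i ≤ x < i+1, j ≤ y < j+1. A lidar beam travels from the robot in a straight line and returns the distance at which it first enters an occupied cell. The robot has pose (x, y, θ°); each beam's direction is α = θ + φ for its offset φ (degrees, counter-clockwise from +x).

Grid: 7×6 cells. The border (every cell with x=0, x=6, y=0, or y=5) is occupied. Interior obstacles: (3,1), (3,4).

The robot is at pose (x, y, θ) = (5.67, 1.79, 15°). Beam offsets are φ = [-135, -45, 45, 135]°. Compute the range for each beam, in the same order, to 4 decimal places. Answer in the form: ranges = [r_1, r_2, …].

ranges = [0.9122, 0.3811, 0.6600, 5.3925]

beam 1: φ=-135°, α=240°
  d=(-0.5000,-0.8660)  start (5,1)  tX=1.3400 tY=0.9122  stride 1/|dx|=2.0000 1/|dy|=1.1547
    cross y-line → (5,0), t=0.9122 (wall)
  → r_1 = 0.9122
beam 2: φ=-45°, α=330°
  d=(0.8660,-0.5000)  start (5,1)  tX=0.3811 tY=1.5800  stride 1/|dx|=1.1547 1/|dy|=2.0000
    cross x-line → (6,1), t=0.3811 (wall)
  → r_2 = 0.3811
beam 3: φ=45°, α=60°
  d=(0.5000,0.8660)  start (5,1)  tX=0.6600 tY=0.2425  stride 1/|dx|=2.0000 1/|dy|=1.1547
    cross y-line → (5,2), t=0.2425
    cross x-line → (6,2), t=0.6600 (wall)
  → r_3 = 0.6600
beam 4: φ=135°, α=150°
  d=(-0.8660,0.5000)  start (5,1)  tX=0.7736 tY=0.4200  stride 1/|dx|=1.1547 1/|dy|=2.0000
    cross y-line → (5,2), t=0.4200
    cross x-line → (4,2), t=0.7736
    cross x-line → (3,2), t=1.9283
    cross y-line → (3,3), t=2.4200
    cross x-line → (2,3), t=3.0831
    cross x-line → (1,3), t=4.2378
    cross y-line → (1,4), t=4.4200
    cross x-line → (0,4), t=5.3925 (wall)
  → r_4 = 5.3925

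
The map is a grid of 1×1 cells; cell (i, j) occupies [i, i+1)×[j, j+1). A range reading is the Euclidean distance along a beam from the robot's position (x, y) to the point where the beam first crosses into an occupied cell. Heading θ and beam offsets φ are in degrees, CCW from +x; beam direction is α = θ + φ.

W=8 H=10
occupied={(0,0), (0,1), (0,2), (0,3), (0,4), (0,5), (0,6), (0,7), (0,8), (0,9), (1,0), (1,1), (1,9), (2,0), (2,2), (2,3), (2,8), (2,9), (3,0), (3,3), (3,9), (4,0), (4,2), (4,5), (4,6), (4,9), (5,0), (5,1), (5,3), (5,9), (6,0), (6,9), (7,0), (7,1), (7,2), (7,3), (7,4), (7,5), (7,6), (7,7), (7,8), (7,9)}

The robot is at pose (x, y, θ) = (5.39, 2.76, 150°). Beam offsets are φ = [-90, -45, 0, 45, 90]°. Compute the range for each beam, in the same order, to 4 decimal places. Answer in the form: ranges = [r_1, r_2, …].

ranges = [0.2771, 0.2485, 0.4503, 0.4038, 0.7800]

beam 1: φ=-90°, α=60°
  cosα=0.5000 sinα=0.8660 | (5,2) | tMaxX 1.2200 tMaxY 0.2771 | tΔX 2.0000 tΔY 1.1547
    t=0.2771 [y] (5,3) — stop
  → r_1 = 0.2771
beam 2: φ=-45°, α=105°
  cosα=-0.2588 sinα=0.9659 | (5,2) | tMaxX 1.5068 tMaxY 0.2485 | tΔX 3.8637 tΔY 1.0353
    t=0.2485 [y] (5,3) — stop
  → r_2 = 0.2485
beam 3: φ=0°, α=150°
  cosα=-0.8660 sinα=0.5000 | (5,2) | tMaxX 0.4503 tMaxY 0.4800 | tΔX 1.1547 tΔY 2.0000
    t=0.4503 [x] (4,2) — stop
  → r_3 = 0.4503
beam 4: φ=45°, α=195°
  cosα=-0.9659 sinα=-0.2588 | (5,2) | tMaxX 0.4038 tMaxY 2.9364 | tΔX 1.0353 tΔY 3.8637
    t=0.4038 [x] (4,2) — stop
  → r_4 = 0.4038
beam 5: φ=90°, α=240°
  cosα=-0.5000 sinα=-0.8660 | (5,2) | tMaxX 0.7800 tMaxY 0.8776 | tΔX 2.0000 tΔY 1.1547
    t=0.7800 [x] (4,2) — stop
  → r_5 = 0.7800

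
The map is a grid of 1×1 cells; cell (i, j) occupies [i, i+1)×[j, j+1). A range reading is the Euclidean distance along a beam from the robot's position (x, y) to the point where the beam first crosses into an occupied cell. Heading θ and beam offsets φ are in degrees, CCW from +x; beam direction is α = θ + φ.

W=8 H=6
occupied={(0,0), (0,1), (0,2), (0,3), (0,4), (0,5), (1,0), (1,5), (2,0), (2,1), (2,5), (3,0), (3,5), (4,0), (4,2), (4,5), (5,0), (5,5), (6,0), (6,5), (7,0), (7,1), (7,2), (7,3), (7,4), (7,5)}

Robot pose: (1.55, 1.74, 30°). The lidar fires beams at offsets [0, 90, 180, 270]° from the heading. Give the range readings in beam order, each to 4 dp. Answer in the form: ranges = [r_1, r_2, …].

beam 1: φ=0°, α=30°
  direction (0.8660, 0.5000); cell (1,1); t to first gridline: x 0.5196, y 0.5200 (then +1.1547 / +2.0000)
    (2,1) via x @ 0.5196  # hit
  → r_1 = 0.5196
beam 2: φ=90°, α=120°
  direction (-0.5000, 0.8660); cell (1,1); t to first gridline: x 1.1000, y 0.3002 (then +2.0000 / +1.1547)
    (1,2) via y @ 0.3002
    (0,2) via x @ 1.1000  # hit
  → r_2 = 1.1000
beam 3: φ=180°, α=210°
  direction (-0.8660, -0.5000); cell (1,1); t to first gridline: x 0.6351, y 1.4800 (then +1.1547 / +2.0000)
    (0,1) via x @ 0.6351  # hit
  → r_3 = 0.6351
beam 4: φ=270°, α=300°
  direction (0.5000, -0.8660); cell (1,1); t to first gridline: x 0.9000, y 0.8545 (then +2.0000 / +1.1547)
    (1,0) via y @ 0.8545  # hit
  → r_4 = 0.8545

ranges = [0.5196, 1.1000, 0.6351, 0.8545]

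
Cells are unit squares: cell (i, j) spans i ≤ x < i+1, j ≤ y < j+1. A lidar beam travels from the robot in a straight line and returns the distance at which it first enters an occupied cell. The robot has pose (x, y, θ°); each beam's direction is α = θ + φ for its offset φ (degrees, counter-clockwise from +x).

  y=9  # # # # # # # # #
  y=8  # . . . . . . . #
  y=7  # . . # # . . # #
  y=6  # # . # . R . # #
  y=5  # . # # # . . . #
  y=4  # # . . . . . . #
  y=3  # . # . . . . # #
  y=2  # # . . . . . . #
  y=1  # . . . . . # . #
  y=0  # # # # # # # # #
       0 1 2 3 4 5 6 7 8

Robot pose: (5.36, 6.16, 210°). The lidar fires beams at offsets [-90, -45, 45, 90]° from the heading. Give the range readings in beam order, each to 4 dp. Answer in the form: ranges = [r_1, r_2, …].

ranges = [0.9699, 1.4080, 5.3420, 3.2800]

beam 1: φ=-90°, α=120°
  dir = (cos 120°, sin 120°) = (-0.5000, 0.8660); from cell (5,6)
  next x-line at t=0.7200, next y-line at t=0.9699; Δt_x=2.0000, Δt_y=1.1547
    x: enter (4,6) at t=0.7200
    y: enter (4,7) at t=0.9699 ← occupied
  → r_1 = 0.9699
beam 2: φ=-45°, α=165°
  dir = (cos 165°, sin 165°) = (-0.9659, 0.2588); from cell (5,6)
  next x-line at t=0.3727, next y-line at t=3.2455; Δt_x=1.0353, Δt_y=3.8637
    x: enter (4,6) at t=0.3727
    x: enter (3,6) at t=1.4080 ← occupied
  → r_2 = 1.4080
beam 3: φ=45°, α=255°
  dir = (cos 255°, sin 255°) = (-0.2588, -0.9659); from cell (5,6)
  next x-line at t=1.3909, next y-line at t=0.1656; Δt_x=3.8637, Δt_y=1.0353
    y: enter (5,5) at t=0.1656
    y: enter (5,4) at t=1.2009
    x: enter (4,4) at t=1.3909
    y: enter (4,3) at t=2.2362
    y: enter (4,2) at t=3.2715
    y: enter (4,1) at t=4.3067
    x: enter (3,1) at t=5.2546
    y: enter (3,0) at t=5.3420 ← occupied
  → r_3 = 5.3420
beam 4: φ=90°, α=300°
  dir = (cos 300°, sin 300°) = (0.5000, -0.8660); from cell (5,6)
  next x-line at t=1.2800, next y-line at t=0.1848; Δt_x=2.0000, Δt_y=1.1547
    y: enter (5,5) at t=0.1848
    x: enter (6,5) at t=1.2800
    y: enter (6,4) at t=1.3395
    y: enter (6,3) at t=2.4942
    x: enter (7,3) at t=3.2800 ← occupied
  → r_4 = 3.2800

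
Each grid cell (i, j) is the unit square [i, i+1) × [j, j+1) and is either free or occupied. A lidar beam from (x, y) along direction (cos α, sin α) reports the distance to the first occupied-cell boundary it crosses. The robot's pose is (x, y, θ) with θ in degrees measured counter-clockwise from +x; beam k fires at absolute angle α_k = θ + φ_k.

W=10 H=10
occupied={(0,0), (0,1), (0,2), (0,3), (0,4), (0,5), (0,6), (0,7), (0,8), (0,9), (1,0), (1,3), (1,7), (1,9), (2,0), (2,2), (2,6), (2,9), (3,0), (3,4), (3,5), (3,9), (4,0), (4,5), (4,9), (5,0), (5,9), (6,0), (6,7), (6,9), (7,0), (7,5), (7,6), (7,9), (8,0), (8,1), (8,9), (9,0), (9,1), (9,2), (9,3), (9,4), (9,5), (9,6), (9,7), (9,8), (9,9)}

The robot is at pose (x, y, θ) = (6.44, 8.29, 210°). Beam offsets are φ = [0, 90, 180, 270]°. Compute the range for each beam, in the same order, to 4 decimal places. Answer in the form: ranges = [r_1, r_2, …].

ranges = [3.9722, 0.3349, 1.4200, 0.8198]

beam 1: φ=0°, α=210°
  d=(-0.8660,-0.5000)  start (6,8)  tX=0.5081 tY=0.5800  stride 1/|dx|=1.1547 1/|dy|=2.0000
    cross x-line → (5,8), t=0.5081
    cross y-line → (5,7), t=0.5800
    cross x-line → (4,7), t=1.6628
    cross y-line → (4,6), t=2.5800
    cross x-line → (3,6), t=2.8175
    cross x-line → (2,6), t=3.9722 (wall)
  → r_1 = 3.9722
beam 2: φ=90°, α=300°
  d=(0.5000,-0.8660)  start (6,8)  tX=1.1200 tY=0.3349  stride 1/|dx|=2.0000 1/|dy|=1.1547
    cross y-line → (6,7), t=0.3349 (wall)
  → r_2 = 0.3349
beam 3: φ=180°, α=30°
  d=(0.8660,0.5000)  start (6,8)  tX=0.6466 tY=1.4200  stride 1/|dx|=1.1547 1/|dy|=2.0000
    cross x-line → (7,8), t=0.6466
    cross y-line → (7,9), t=1.4200 (wall)
  → r_3 = 1.4200
beam 4: φ=270°, α=120°
  d=(-0.5000,0.8660)  start (6,8)  tX=0.8800 tY=0.8198  stride 1/|dx|=2.0000 1/|dy|=1.1547
    cross y-line → (6,9), t=0.8198 (wall)
  → r_4 = 0.8198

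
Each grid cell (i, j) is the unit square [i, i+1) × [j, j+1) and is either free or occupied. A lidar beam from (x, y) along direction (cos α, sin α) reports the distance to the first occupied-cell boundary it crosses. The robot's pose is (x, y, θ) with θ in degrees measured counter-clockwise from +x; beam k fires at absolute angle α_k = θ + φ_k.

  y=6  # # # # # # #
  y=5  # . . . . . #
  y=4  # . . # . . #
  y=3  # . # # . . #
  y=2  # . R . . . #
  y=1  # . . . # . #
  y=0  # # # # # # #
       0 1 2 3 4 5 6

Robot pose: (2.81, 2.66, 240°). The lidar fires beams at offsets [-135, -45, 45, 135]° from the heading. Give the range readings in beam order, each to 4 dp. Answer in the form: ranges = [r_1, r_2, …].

beam 1: φ=-135°, α=105°
  dir = (cos 105°, sin 105°) = (-0.2588, 0.9659); from cell (2,2)
  next x-line at t=3.1296, next y-line at t=0.3520; Δt_x=3.8637, Δt_y=1.0353
    y: enter (2,3) at t=0.3520 ← occupied
  → r_1 = 0.3520
beam 2: φ=-45°, α=195°
  dir = (cos 195°, sin 195°) = (-0.9659, -0.2588); from cell (2,2)
  next x-line at t=0.8386, next y-line at t=2.5500; Δt_x=1.0353, Δt_y=3.8637
    x: enter (1,2) at t=0.8386
    x: enter (0,2) at t=1.8738 ← occupied
  → r_2 = 1.8738
beam 3: φ=45°, α=285°
  dir = (cos 285°, sin 285°) = (0.2588, -0.9659); from cell (2,2)
  next x-line at t=0.7341, next y-line at t=0.6833; Δt_x=3.8637, Δt_y=1.0353
    y: enter (2,1) at t=0.6833
    x: enter (3,1) at t=0.7341
    y: enter (3,0) at t=1.7186 ← occupied
  → r_3 = 1.7186
beam 4: φ=135°, α=15°
  dir = (cos 15°, sin 15°) = (0.9659, 0.2588); from cell (2,2)
  next x-line at t=0.1967, next y-line at t=1.3137; Δt_x=1.0353, Δt_y=3.8637
    x: enter (3,2) at t=0.1967
    x: enter (4,2) at t=1.2320
    y: enter (4,3) at t=1.3137
    x: enter (5,3) at t=2.2673
    x: enter (6,3) at t=3.3025 ← occupied
  → r_4 = 3.3025

ranges = [0.3520, 1.8738, 1.7186, 3.3025]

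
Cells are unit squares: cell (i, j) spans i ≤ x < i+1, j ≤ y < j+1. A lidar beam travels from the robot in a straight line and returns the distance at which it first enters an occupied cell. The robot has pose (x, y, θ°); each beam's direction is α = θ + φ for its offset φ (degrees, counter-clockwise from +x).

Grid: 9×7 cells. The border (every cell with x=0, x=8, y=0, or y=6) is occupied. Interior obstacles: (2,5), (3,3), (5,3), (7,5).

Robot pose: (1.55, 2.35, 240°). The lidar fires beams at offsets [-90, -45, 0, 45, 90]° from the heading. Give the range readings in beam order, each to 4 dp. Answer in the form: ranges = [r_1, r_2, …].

ranges = [0.6351, 0.5694, 1.1000, 1.3976, 2.7000]

beam 1: φ=-90°, α=150°
  d=(-0.8660,0.5000)  start (1,2)  tX=0.6351 tY=1.3000  stride 1/|dx|=1.1547 1/|dy|=2.0000
    cross x-line → (0,2), t=0.6351 (wall)
  → r_1 = 0.6351
beam 2: φ=-45°, α=195°
  d=(-0.9659,-0.2588)  start (1,2)  tX=0.5694 tY=1.3523  stride 1/|dx|=1.0353 1/|dy|=3.8637
    cross x-line → (0,2), t=0.5694 (wall)
  → r_2 = 0.5694
beam 3: φ=0°, α=240°
  d=(-0.5000,-0.8660)  start (1,2)  tX=1.1000 tY=0.4041  stride 1/|dx|=2.0000 1/|dy|=1.1547
    cross y-line → (1,1), t=0.4041
    cross x-line → (0,1), t=1.1000 (wall)
  → r_3 = 1.1000
beam 4: φ=45°, α=285°
  d=(0.2588,-0.9659)  start (1,2)  tX=1.7387 tY=0.3623  stride 1/|dx|=3.8637 1/|dy|=1.0353
    cross y-line → (1,1), t=0.3623
    cross y-line → (1,0), t=1.3976 (wall)
  → r_4 = 1.3976
beam 5: φ=90°, α=330°
  d=(0.8660,-0.5000)  start (1,2)  tX=0.5196 tY=0.7000  stride 1/|dx|=1.1547 1/|dy|=2.0000
    cross x-line → (2,2), t=0.5196
    cross y-line → (2,1), t=0.7000
    cross x-line → (3,1), t=1.6743
    cross y-line → (3,0), t=2.7000 (wall)
  → r_5 = 2.7000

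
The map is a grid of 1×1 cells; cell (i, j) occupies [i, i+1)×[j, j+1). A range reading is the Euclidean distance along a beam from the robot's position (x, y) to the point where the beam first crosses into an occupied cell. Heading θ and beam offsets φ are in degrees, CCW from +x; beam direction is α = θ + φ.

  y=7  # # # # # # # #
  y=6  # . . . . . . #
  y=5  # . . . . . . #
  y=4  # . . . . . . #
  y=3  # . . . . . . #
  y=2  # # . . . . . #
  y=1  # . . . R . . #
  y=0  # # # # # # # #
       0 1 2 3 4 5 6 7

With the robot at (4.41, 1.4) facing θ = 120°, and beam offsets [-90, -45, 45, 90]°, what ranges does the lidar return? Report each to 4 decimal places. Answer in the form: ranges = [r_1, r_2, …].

beam 1: φ=-90°, α=30°
  direction (0.8660, 0.5000); cell (4,1); t to first gridline: x 0.6813, y 1.2000 (then +1.1547 / +2.0000)
    (5,1) via x @ 0.6813
    (5,2) via y @ 1.2000
    (6,2) via x @ 1.8360
    (7,2) via x @ 2.9907  # hit
  → r_1 = 2.9907
beam 2: φ=-45°, α=75°
  direction (0.2588, 0.9659); cell (4,1); t to first gridline: x 2.2796, y 0.6212 (then +3.8637 / +1.0353)
    (4,2) via y @ 0.6212
    (4,3) via y @ 1.6564
    (5,3) via x @ 2.2796
    (5,4) via y @ 2.6917
    (5,5) via y @ 3.7270
    (5,6) via y @ 4.7623
    (5,7) via y @ 5.7975  # hit
  → r_2 = 5.7975
beam 3: φ=45°, α=165°
  direction (-0.9659, 0.2588); cell (4,1); t to first gridline: x 0.4245, y 2.3182 (then +1.0353 / +3.8637)
    (3,1) via x @ 0.4245
    (2,1) via x @ 1.4597
    (2,2) via y @ 2.3182
    (1,2) via x @ 2.4950  # hit
  → r_3 = 2.4950
beam 4: φ=90°, α=210°
  direction (-0.8660, -0.5000); cell (4,1); t to first gridline: x 0.4734, y 0.8000 (then +1.1547 / +2.0000)
    (3,1) via x @ 0.4734
    (3,0) via y @ 0.8000  # hit
  → r_4 = 0.8000

ranges = [2.9907, 5.7975, 2.4950, 0.8000]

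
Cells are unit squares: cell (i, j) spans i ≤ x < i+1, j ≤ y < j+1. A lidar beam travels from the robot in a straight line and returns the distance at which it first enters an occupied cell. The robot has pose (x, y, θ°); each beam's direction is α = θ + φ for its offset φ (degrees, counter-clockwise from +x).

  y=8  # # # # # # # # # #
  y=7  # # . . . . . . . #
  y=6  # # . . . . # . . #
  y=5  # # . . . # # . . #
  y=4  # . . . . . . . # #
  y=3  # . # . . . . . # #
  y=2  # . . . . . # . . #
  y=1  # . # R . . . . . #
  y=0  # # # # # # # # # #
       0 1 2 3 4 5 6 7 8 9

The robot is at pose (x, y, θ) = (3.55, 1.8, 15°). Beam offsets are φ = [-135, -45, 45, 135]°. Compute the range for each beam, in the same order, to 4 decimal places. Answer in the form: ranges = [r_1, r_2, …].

ranges = [0.9238, 1.6000, 3.6950, 2.9445]

beam 1: φ=-135°, α=240°
  d=(-0.5000,-0.8660)  start (3,1)  tX=1.1000 tY=0.9238  stride 1/|dx|=2.0000 1/|dy|=1.1547
    cross y-line → (3,0), t=0.9238 (wall)
  → r_1 = 0.9238
beam 2: φ=-45°, α=330°
  d=(0.8660,-0.5000)  start (3,1)  tX=0.5196 tY=1.6000  stride 1/|dx|=1.1547 1/|dy|=2.0000
    cross x-line → (4,1), t=0.5196
    cross y-line → (4,0), t=1.6000 (wall)
  → r_2 = 1.6000
beam 3: φ=45°, α=60°
  d=(0.5000,0.8660)  start (3,1)  tX=0.9000 tY=0.2309  stride 1/|dx|=2.0000 1/|dy|=1.1547
    cross y-line → (3,2), t=0.2309
    cross x-line → (4,2), t=0.9000
    cross y-line → (4,3), t=1.3856
    cross y-line → (4,4), t=2.5403
    cross x-line → (5,4), t=2.9000
    cross y-line → (5,5), t=3.6950 (wall)
  → r_3 = 3.6950
beam 4: φ=135°, α=150°
  d=(-0.8660,0.5000)  start (3,1)  tX=0.6351 tY=0.4000  stride 1/|dx|=1.1547 1/|dy|=2.0000
    cross y-line → (3,2), t=0.4000
    cross x-line → (2,2), t=0.6351
    cross x-line → (1,2), t=1.7898
    cross y-line → (1,3), t=2.4000
    cross x-line → (0,3), t=2.9445 (wall)
  → r_4 = 2.9445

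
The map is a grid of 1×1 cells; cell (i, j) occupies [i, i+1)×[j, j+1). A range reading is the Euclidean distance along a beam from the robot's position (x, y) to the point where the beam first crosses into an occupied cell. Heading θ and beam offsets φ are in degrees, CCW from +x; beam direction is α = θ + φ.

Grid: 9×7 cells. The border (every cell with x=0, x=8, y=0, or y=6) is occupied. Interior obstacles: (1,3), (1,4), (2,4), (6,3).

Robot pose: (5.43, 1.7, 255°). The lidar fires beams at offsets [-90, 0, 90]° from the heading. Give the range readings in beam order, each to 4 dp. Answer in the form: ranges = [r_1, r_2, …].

ranges = [4.5863, 0.7247, 2.6607]

beam 1: φ=-90°, α=165°
  d=(-0.9659,0.2588)  start (5,1)  tX=0.4452 tY=1.1591  stride 1/|dx|=1.0353 1/|dy|=3.8637
    cross x-line → (4,1), t=0.4452
    cross y-line → (4,2), t=1.1591
    cross x-line → (3,2), t=1.4804
    cross x-line → (2,2), t=2.5157
    cross x-line → (1,2), t=3.5510
    cross x-line → (0,2), t=4.5863 (wall)
  → r_1 = 4.5863
beam 2: φ=0°, α=255°
  d=(-0.2588,-0.9659)  start (5,1)  tX=1.6614 tY=0.7247  stride 1/|dx|=3.8637 1/|dy|=1.0353
    cross y-line → (5,0), t=0.7247 (wall)
  → r_2 = 0.7247
beam 3: φ=90°, α=345°
  d=(0.9659,-0.2588)  start (5,1)  tX=0.5901 tY=2.7046  stride 1/|dx|=1.0353 1/|dy|=3.8637
    cross x-line → (6,1), t=0.5901
    cross x-line → (7,1), t=1.6254
    cross x-line → (8,1), t=2.6607 (wall)
  → r_3 = 2.6607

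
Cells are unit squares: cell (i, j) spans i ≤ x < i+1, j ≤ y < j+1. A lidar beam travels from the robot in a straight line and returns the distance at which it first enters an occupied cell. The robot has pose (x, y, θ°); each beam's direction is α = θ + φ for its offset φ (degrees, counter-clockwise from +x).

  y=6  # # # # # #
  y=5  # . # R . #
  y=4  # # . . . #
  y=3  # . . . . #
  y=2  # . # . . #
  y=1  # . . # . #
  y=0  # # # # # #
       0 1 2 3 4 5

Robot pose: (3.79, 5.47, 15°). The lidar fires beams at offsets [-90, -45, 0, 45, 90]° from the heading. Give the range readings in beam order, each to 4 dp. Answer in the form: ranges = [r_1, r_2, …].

ranges = [4.6277, 1.3972, 1.2527, 0.6120, 0.5487]

beam 1: φ=-90°, α=285°
  cosα=0.2588 sinα=-0.9659 | (3,5) | tMaxX 0.8114 tMaxY 0.4866 | tΔX 3.8637 tΔY 1.0353
    t=0.4866 [y] (3,4)
    t=0.8114 [x] (4,4)
    t=1.5219 [y] (4,3)
    t=2.5571 [y] (4,2)
    t=3.5924 [y] (4,1)
    t=4.6277 [y] (4,0) — stop
  → r_1 = 4.6277
beam 2: φ=-45°, α=330°
  cosα=0.8660 sinα=-0.5000 | (3,5) | tMaxX 0.2425 tMaxY 0.9400 | tΔX 1.1547 tΔY 2.0000
    t=0.2425 [x] (4,5)
    t=0.9400 [y] (4,4)
    t=1.3972 [x] (5,4) — stop
  → r_2 = 1.3972
beam 3: φ=0°, α=15°
  cosα=0.9659 sinα=0.2588 | (3,5) | tMaxX 0.2174 tMaxY 2.0478 | tΔX 1.0353 tΔY 3.8637
    t=0.2174 [x] (4,5)
    t=1.2527 [x] (5,5) — stop
  → r_3 = 1.2527
beam 4: φ=45°, α=60°
  cosα=0.5000 sinα=0.8660 | (3,5) | tMaxX 0.4200 tMaxY 0.6120 | tΔX 2.0000 tΔY 1.1547
    t=0.4200 [x] (4,5)
    t=0.6120 [y] (4,6) — stop
  → r_4 = 0.6120
beam 5: φ=90°, α=105°
  cosα=-0.2588 sinα=0.9659 | (3,5) | tMaxX 3.0523 tMaxY 0.5487 | tΔX 3.8637 tΔY 1.0353
    t=0.5487 [y] (3,6) — stop
  → r_5 = 0.5487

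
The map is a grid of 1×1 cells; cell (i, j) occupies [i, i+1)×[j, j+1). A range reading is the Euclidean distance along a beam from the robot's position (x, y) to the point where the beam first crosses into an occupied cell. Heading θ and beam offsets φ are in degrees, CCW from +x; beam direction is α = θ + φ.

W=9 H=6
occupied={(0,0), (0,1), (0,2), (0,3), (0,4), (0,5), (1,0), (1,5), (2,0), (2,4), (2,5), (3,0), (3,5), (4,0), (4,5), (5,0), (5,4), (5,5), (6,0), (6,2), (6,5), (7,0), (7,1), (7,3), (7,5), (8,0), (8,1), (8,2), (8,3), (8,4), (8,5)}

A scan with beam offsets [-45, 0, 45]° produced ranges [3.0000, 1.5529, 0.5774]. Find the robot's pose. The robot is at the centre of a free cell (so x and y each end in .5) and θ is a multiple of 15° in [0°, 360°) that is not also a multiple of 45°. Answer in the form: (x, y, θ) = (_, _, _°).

Enumerate (i+0.5, j+0.5, θ) over the 23 free cells and 16 admissible headings. For each, cast all 3 beams and compare to the given ranges.
  (1.5, 2.5, 300°): beam 1 = 1.5529 ≠ 3.0000 ✗
  (3.5, 2.5, 300°): beam 1 = 1.5529 ≠ 3.0000 ✗
  (2.5, 3.5, 300°): beam 1 = 2.5882 ≠ 3.0000 ✗
  …
  (3.5, 4.5, 15°): r_1=3.0000, r_2=1.5529, r_3=0.5774 — all match ✓
Unique over the lattice → pose = (3.5, 4.5, 15°).

(x, y, θ) = (3.5, 4.5, 15°)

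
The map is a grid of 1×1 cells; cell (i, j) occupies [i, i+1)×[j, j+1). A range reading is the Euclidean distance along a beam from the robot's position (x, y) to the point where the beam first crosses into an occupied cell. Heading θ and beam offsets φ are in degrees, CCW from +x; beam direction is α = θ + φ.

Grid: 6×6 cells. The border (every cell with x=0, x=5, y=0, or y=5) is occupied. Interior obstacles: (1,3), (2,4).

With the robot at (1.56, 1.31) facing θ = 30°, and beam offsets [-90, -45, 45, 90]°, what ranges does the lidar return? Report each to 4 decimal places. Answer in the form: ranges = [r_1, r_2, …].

ranges = [0.3580, 1.1977, 2.7849, 1.1200]

beam 1: φ=-90°, α=300°
  dir = (cos 300°, sin 300°) = (0.5000, -0.8660); from cell (1,1)
  next x-line at t=0.8800, next y-line at t=0.3580; Δt_x=2.0000, Δt_y=1.1547
    y: enter (1,0) at t=0.3580 ← occupied
  → r_1 = 0.3580
beam 2: φ=-45°, α=345°
  dir = (cos 345°, sin 345°) = (0.9659, -0.2588); from cell (1,1)
  next x-line at t=0.4555, next y-line at t=1.1977; Δt_x=1.0353, Δt_y=3.8637
    x: enter (2,1) at t=0.4555
    y: enter (2,0) at t=1.1977 ← occupied
  → r_2 = 1.1977
beam 3: φ=45°, α=75°
  dir = (cos 75°, sin 75°) = (0.2588, 0.9659); from cell (1,1)
  next x-line at t=1.7000, next y-line at t=0.7143; Δt_x=3.8637, Δt_y=1.0353
    y: enter (1,2) at t=0.7143
    x: enter (2,2) at t=1.7000
    y: enter (2,3) at t=1.7496
    y: enter (2,4) at t=2.7849 ← occupied
  → r_3 = 2.7849
beam 4: φ=90°, α=120°
  dir = (cos 120°, sin 120°) = (-0.5000, 0.8660); from cell (1,1)
  next x-line at t=1.1200, next y-line at t=0.7967; Δt_x=2.0000, Δt_y=1.1547
    y: enter (1,2) at t=0.7967
    x: enter (0,2) at t=1.1200 ← occupied
  → r_4 = 1.1200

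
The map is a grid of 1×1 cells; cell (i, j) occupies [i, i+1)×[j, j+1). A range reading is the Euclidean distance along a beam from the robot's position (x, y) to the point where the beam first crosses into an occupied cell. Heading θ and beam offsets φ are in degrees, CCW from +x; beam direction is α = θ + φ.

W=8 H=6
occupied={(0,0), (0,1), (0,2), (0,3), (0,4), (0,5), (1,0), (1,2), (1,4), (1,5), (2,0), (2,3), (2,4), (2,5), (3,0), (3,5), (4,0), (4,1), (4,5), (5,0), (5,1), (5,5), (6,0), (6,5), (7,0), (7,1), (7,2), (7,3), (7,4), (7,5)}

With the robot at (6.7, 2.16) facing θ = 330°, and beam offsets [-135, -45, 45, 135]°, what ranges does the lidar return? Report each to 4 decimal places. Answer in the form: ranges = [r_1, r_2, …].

ranges = [0.7247, 1.1591, 0.3106, 2.9402]

beam 1: φ=-135°, α=195°
  cosα=-0.9659 sinα=-0.2588 | (6,2) | tMaxX 0.7247 tMaxY 0.6182 | tΔX 1.0353 tΔY 3.8637
    t=0.6182 [y] (6,1)
    t=0.7247 [x] (5,1) — stop
  → r_1 = 0.7247
beam 2: φ=-45°, α=285°
  cosα=0.2588 sinα=-0.9659 | (6,2) | tMaxX 1.1591 tMaxY 0.1656 | tΔX 3.8637 tΔY 1.0353
    t=0.1656 [y] (6,1)
    t=1.1591 [x] (7,1) — stop
  → r_2 = 1.1591
beam 3: φ=45°, α=15°
  cosα=0.9659 sinα=0.2588 | (6,2) | tMaxX 0.3106 tMaxY 3.2455 | tΔX 1.0353 tΔY 3.8637
    t=0.3106 [x] (7,2) — stop
  → r_3 = 0.3106
beam 4: φ=135°, α=105°
  cosα=-0.2588 sinα=0.9659 | (6,2) | tMaxX 2.7046 tMaxY 0.8696 | tΔX 3.8637 tΔY 1.0353
    t=0.8696 [y] (6,3)
    t=1.9049 [y] (6,4)
    t=2.7046 [x] (5,4)
    t=2.9402 [y] (5,5) — stop
  → r_4 = 2.9402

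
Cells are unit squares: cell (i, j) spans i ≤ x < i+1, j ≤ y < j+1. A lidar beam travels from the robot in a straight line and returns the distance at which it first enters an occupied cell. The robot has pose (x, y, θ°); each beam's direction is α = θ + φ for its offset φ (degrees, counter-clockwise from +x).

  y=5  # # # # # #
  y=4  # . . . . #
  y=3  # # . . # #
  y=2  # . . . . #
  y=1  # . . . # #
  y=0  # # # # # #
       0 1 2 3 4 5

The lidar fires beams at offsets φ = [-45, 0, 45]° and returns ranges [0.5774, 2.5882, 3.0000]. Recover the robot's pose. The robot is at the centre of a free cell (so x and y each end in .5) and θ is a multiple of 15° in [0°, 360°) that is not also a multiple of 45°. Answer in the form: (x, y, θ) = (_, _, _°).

Enumerate (i+0.5, j+0.5, θ) over the 13 free cells and 16 admissible headings. For each, cast all 3 beams and compare to the given ranges.
  (3.5, 1.5, 60°): beam 1 = 0.5176 ≠ 0.5774 ✗
  (3.5, 1.5, 300°): beam 1 = 0.5176 ≠ 0.5774 ✗
  (2.5, 4.5, 330°): beam 1 = 3.6235 ≠ 0.5774 ✗
  (2.5, 3.5, 345°): beam 1 = 2.8868 ≠ 0.5774 ✗
  (1.5, 1.5, 105°): beam 1 = 4.0415 ≠ 0.5774 ✗
  …
  (4.5, 2.5, 165°): r_1=0.5774, r_2=2.5882, r_3=3.0000 — all match ✓
No second candidate reproduces the full scan.

(x, y, θ) = (4.5, 2.5, 165°)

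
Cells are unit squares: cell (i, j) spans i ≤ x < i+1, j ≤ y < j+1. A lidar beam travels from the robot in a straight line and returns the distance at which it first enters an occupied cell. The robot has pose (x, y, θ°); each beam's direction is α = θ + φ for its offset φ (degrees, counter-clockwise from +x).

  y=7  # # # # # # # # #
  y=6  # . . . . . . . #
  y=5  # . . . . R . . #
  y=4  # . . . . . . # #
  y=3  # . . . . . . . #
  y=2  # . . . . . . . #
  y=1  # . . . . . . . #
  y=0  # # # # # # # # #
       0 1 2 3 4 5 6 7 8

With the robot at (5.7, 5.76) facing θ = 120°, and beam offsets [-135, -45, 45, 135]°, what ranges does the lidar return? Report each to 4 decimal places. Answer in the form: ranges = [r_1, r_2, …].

ranges = [2.3811, 1.2837, 4.7910, 4.9279]

beam 1: φ=-135°, α=345°
  direction (0.9659, -0.2588); cell (5,5); t to first gridline: x 0.3106, y 2.9364 (then +1.0353 / +3.8637)
    (6,5) via x @ 0.3106
    (7,5) via x @ 1.3459
    (8,5) via x @ 2.3811  # hit
  → r_1 = 2.3811
beam 2: φ=-45°, α=75°
  direction (0.2588, 0.9659); cell (5,5); t to first gridline: x 1.1591, y 0.2485 (then +3.8637 / +1.0353)
    (5,6) via y @ 0.2485
    (6,6) via x @ 1.1591
    (6,7) via y @ 1.2837  # hit
  → r_2 = 1.2837
beam 3: φ=45°, α=165°
  direction (-0.9659, 0.2588); cell (5,5); t to first gridline: x 0.7247, y 0.9273 (then +1.0353 / +3.8637)
    (4,5) via x @ 0.7247
    (4,6) via y @ 0.9273
    (3,6) via x @ 1.7600
    (2,6) via x @ 2.7952
    (1,6) via x @ 3.8305
    (1,7) via y @ 4.7910  # hit
  → r_3 = 4.7910
beam 4: φ=135°, α=255°
  direction (-0.2588, -0.9659); cell (5,5); t to first gridline: x 2.7046, y 0.7868 (then +3.8637 / +1.0353)
    (5,4) via y @ 0.7868
    (5,3) via y @ 1.8221
    (4,3) via x @ 2.7046
    (4,2) via y @ 2.8574
    (4,1) via y @ 3.8926
    (4,0) via y @ 4.9279  # hit
  → r_4 = 4.9279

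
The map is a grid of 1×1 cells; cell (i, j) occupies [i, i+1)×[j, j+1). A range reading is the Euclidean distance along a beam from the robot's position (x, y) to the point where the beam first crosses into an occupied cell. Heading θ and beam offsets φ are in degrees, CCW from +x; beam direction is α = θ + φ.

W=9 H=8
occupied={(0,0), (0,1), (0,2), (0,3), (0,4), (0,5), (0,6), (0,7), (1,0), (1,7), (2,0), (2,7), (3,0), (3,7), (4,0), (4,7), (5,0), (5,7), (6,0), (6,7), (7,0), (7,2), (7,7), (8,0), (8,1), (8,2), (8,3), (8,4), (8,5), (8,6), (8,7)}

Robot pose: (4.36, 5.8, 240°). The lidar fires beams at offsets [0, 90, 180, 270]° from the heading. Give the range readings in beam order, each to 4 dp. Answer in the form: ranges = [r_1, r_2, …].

ranges = [5.5426, 4.2031, 1.3856, 2.4000]

beam 1: φ=0°, α=240°
  direction (-0.5000, -0.8660); cell (4,5); t to first gridline: x 0.7200, y 0.9238 (then +2.0000 / +1.1547)
    (3,5) via x @ 0.7200
    (3,4) via y @ 0.9238
    (3,3) via y @ 2.0785
    (2,3) via x @ 2.7200
    (2,2) via y @ 3.2332
    (2,1) via y @ 4.3879
    (1,1) via x @ 4.7200
    (1,0) via y @ 5.5426  # hit
  → r_1 = 5.5426
beam 2: φ=90°, α=330°
  direction (0.8660, -0.5000); cell (4,5); t to first gridline: x 0.7390, y 1.6000 (then +1.1547 / +2.0000)
    (5,5) via x @ 0.7390
    (5,4) via y @ 1.6000
    (6,4) via x @ 1.8937
    (7,4) via x @ 3.0484
    (7,3) via y @ 3.6000
    (8,3) via x @ 4.2031  # hit
  → r_2 = 4.2031
beam 3: φ=180°, α=60°
  direction (0.5000, 0.8660); cell (4,5); t to first gridline: x 1.2800, y 0.2309 (then +2.0000 / +1.1547)
    (4,6) via y @ 0.2309
    (5,6) via x @ 1.2800
    (5,7) via y @ 1.3856  # hit
  → r_3 = 1.3856
beam 4: φ=270°, α=150°
  direction (-0.8660, 0.5000); cell (4,5); t to first gridline: x 0.4157, y 0.4000 (then +1.1547 / +2.0000)
    (4,6) via y @ 0.4000
    (3,6) via x @ 0.4157
    (2,6) via x @ 1.5704
    (2,7) via y @ 2.4000  # hit
  → r_4 = 2.4000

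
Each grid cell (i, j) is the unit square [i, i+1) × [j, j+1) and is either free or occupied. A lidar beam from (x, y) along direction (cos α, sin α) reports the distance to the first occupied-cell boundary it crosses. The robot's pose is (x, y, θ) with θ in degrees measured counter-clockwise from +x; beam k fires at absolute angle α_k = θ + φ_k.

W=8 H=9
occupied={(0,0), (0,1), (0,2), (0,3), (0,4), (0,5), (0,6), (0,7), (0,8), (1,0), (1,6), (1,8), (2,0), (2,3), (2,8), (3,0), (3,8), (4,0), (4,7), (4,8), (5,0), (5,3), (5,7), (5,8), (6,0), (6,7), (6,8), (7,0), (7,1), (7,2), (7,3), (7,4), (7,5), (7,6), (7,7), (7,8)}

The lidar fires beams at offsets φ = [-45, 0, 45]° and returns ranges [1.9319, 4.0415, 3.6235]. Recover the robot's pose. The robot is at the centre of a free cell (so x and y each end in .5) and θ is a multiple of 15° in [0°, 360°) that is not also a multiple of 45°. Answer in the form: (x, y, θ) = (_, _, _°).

(x, y, θ) = (4.5, 4.5, 240°)

Enumerate (i+0.5, j+0.5, θ) over the 36 free cells and 16 admissible headings. For each, cast all 3 beams and compare to the given ranges.
  (5.5, 6.5, 30°): beam 1 = 1.5529 ≠ 1.9319 ✗
  (3.5, 4.5, 330°): beam 1 = 3.6235 ≠ 1.9319 ✗
  (1.5, 4.5, 60°): beam 1 = 5.6940 ≠ 1.9319 ✗
  (5.5, 4.5, 75°): beam 1 = 1.7321 ≠ 1.9319 ✗
  …
  (4.5, 4.5, 240°): r_1=1.9319, r_2=4.0415, r_3=3.6235 — all match ✓
No second candidate reproduces the full scan.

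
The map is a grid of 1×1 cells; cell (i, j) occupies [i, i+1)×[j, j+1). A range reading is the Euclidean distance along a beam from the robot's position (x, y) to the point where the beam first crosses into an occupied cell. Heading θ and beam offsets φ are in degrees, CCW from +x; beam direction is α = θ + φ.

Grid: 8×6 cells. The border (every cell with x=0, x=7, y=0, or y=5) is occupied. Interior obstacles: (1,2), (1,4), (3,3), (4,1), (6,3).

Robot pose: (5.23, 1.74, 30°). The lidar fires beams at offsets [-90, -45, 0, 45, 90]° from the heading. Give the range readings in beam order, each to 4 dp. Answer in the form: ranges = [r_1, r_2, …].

ranges = [0.8545, 1.8324, 2.0438, 3.3750, 2.4600]

beam 1: φ=-90°, α=300°
  d=(0.5000,-0.8660)  start (5,1)  tX=1.5400 tY=0.8545  stride 1/|dx|=2.0000 1/|dy|=1.1547
    cross y-line → (5,0), t=0.8545 (wall)
  → r_1 = 0.8545
beam 2: φ=-45°, α=345°
  d=(0.9659,-0.2588)  start (5,1)  tX=0.7972 tY=2.8591  stride 1/|dx|=1.0353 1/|dy|=3.8637
    cross x-line → (6,1), t=0.7972
    cross x-line → (7,1), t=1.8324 (wall)
  → r_2 = 1.8324
beam 3: φ=0°, α=30°
  d=(0.8660,0.5000)  start (5,1)  tX=0.8891 tY=0.5200  stride 1/|dx|=1.1547 1/|dy|=2.0000
    cross y-line → (5,2), t=0.5200
    cross x-line → (6,2), t=0.8891
    cross x-line → (7,2), t=2.0438 (wall)
  → r_3 = 2.0438
beam 4: φ=45°, α=75°
  d=(0.2588,0.9659)  start (5,1)  tX=2.9751 tY=0.2692  stride 1/|dx|=3.8637 1/|dy|=1.0353
    cross y-line → (5,2), t=0.2692
    cross y-line → (5,3), t=1.3044
    cross y-line → (5,4), t=2.3397
    cross x-line → (6,4), t=2.9751
    cross y-line → (6,5), t=3.3750 (wall)
  → r_4 = 3.3750
beam 5: φ=90°, α=120°
  d=(-0.5000,0.8660)  start (5,1)  tX=0.4600 tY=0.3002  stride 1/|dx|=2.0000 1/|dy|=1.1547
    cross y-line → (5,2), t=0.3002
    cross x-line → (4,2), t=0.4600
    cross y-line → (4,3), t=1.4549
    cross x-line → (3,3), t=2.4600 (wall)
  → r_5 = 2.4600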